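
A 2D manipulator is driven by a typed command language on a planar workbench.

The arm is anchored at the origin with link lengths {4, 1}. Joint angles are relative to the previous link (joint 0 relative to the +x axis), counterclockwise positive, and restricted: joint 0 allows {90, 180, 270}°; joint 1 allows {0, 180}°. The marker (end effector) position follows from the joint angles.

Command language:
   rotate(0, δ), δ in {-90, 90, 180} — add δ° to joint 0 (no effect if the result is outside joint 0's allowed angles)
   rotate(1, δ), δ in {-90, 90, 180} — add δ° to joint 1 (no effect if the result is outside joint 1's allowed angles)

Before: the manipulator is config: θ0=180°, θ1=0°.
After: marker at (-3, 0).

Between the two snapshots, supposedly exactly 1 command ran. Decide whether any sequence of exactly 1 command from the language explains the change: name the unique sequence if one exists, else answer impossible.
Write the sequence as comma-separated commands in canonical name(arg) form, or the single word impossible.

rotate(1, 180)

t0: config: θ0=180°, θ1=0°
step 1 (rotate(1, 180)): config: θ0=180°, θ1=180°
uniquely the one of 6 1-step routes that fits.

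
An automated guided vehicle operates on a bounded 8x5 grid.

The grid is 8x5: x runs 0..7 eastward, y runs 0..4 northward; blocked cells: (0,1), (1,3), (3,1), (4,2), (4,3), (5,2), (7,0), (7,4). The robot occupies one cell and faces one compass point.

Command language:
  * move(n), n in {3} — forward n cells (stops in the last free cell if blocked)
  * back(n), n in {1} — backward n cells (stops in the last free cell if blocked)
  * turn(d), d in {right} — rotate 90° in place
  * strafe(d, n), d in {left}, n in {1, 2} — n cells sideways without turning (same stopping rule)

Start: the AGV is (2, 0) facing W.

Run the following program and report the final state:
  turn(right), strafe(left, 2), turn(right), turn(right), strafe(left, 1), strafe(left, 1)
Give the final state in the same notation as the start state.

initial: (2, 0) facing W
[1] after turn(right): (2, 0) facing N
[2] after strafe(left, 2): (0, 0) facing N
[3] after turn(right): (0, 0) facing E
[4] after turn(right): (0, 0) facing S
[5] after strafe(left, 1): (1, 0) facing S
[6] after strafe(left, 1): (2, 0) facing S

(2, 0) facing S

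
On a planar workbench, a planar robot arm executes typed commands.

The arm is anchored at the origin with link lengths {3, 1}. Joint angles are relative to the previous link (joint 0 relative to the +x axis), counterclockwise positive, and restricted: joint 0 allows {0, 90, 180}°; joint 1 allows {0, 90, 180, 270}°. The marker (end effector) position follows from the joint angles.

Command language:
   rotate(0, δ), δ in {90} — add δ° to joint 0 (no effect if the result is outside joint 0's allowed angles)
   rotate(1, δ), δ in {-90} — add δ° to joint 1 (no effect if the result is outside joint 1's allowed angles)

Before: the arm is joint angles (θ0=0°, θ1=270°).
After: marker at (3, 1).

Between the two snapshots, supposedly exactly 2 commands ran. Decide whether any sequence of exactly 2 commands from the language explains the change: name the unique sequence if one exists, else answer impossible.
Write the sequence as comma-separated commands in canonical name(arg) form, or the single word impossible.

initial: joint angles (θ0=0°, θ1=270°)
1. rotate(1, -90) → joint angles (θ0=0°, θ1=180°)
2. rotate(1, -90) → joint angles (θ0=0°, θ1=90°)
no rival 2-sequence matches.

rotate(1, -90), rotate(1, -90)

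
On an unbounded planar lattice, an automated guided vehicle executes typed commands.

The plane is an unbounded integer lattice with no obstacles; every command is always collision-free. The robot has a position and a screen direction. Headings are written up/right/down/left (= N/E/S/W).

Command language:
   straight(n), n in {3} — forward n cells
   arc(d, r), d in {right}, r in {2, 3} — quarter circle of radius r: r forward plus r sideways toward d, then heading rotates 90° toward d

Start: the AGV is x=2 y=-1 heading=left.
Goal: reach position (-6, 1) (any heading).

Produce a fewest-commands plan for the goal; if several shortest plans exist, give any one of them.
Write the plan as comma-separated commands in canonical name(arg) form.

straight(3), straight(3), arc(right, 2)

t0: x=2 y=-1 heading=left
[1] after straight(3): x=-1 y=-1 heading=left
[2] after straight(3): x=-4 y=-1 heading=left
[3] after arc(right, 2): x=-6 y=1 heading=up
shorter routes all fall short; 3 is best.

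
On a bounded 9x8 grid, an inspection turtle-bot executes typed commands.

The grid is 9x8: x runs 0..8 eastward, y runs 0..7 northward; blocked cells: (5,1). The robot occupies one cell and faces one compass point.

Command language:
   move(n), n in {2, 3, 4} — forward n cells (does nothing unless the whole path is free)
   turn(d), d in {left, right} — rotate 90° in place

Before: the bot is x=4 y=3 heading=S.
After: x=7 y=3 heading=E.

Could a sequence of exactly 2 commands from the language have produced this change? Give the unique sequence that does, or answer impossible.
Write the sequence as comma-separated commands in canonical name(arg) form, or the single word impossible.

turn(left), move(3)

key: running move(3) before turn(left) would end elsewhere — order is forced
t0: x=4 y=3 heading=S
t=1 turn(left) ⇒ x=4 y=3 heading=E
t=2 move(3) ⇒ x=7 y=3 heading=E
no other 2-command option fits: unique.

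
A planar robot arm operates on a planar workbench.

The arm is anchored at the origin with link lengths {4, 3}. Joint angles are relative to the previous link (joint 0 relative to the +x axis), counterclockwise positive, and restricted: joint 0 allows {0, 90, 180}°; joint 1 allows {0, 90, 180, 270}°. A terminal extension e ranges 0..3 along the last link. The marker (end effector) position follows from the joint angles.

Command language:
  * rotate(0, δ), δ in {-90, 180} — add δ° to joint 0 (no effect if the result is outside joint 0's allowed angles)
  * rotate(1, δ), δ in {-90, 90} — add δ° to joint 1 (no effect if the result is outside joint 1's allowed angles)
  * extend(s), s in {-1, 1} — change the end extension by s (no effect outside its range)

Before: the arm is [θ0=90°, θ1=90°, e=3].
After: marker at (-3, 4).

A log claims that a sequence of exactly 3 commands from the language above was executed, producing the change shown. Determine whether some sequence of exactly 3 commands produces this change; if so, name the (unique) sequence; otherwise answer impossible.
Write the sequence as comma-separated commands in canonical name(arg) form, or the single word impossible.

from: [θ0=90°, θ1=90°, e=3]
1. extend(-1) → [θ0=90°, θ1=90°, e=2]
2. extend(-1) → [θ0=90°, θ1=90°, e=1]
3. extend(-1) → [θ0=90°, θ1=90°, e=0]
uniquely the one of 216 3-step routes that fits.

extend(-1), extend(-1), extend(-1)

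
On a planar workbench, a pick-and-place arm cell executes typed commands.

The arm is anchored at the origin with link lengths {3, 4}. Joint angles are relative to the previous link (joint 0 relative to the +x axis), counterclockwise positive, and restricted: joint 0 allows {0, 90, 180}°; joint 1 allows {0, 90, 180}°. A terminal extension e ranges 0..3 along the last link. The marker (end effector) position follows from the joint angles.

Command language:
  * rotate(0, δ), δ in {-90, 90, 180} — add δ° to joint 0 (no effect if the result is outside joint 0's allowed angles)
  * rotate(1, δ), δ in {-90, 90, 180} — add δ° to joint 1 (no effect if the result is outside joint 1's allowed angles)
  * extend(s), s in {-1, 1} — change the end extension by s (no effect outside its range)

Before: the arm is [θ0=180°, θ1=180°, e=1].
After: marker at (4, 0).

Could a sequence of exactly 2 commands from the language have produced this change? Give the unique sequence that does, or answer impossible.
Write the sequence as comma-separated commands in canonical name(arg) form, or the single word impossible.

extend(1), extend(1)

initial: [θ0=180°, θ1=180°, e=1]
t=1 extend(1) ⇒ [θ0=180°, θ1=180°, e=2]
t=2 extend(1) ⇒ [θ0=180°, θ1=180°, e=3]
uniquely the one of 64 2-step routes that fits.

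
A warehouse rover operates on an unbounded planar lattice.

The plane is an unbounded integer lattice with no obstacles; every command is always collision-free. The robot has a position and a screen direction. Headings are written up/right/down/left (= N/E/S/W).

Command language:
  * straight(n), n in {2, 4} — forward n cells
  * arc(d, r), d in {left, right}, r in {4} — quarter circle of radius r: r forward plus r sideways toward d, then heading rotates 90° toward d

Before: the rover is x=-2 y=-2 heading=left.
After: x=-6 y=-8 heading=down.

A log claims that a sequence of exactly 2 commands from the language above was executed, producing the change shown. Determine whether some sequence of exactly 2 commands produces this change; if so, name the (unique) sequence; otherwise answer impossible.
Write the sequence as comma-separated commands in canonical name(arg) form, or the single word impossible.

key: running straight(2) before arc(left, 4) would end elsewhere — order is forced
t0: x=-2 y=-2 heading=left
[1] after arc(left, 4): x=-6 y=-6 heading=down
[2] after straight(2): x=-6 y=-8 heading=down
all 16 alternatives checked — unique.

arc(left, 4), straight(2)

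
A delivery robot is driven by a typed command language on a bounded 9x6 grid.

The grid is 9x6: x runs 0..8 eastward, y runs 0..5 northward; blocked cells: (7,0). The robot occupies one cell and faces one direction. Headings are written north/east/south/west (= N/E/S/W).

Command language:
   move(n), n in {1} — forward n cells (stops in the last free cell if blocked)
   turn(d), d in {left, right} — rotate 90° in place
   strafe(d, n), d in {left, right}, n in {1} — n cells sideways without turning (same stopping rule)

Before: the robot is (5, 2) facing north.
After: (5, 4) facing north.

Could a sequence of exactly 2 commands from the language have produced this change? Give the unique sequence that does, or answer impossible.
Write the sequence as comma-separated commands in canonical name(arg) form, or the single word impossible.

key: still facing N at the end — nothing in the sequence rotates
t0: (5, 2) facing north
t=1 move(1) ⇒ (5, 3) facing north
t=2 move(1) ⇒ (5, 4) facing north
no rival 2-sequence matches.

move(1), move(1)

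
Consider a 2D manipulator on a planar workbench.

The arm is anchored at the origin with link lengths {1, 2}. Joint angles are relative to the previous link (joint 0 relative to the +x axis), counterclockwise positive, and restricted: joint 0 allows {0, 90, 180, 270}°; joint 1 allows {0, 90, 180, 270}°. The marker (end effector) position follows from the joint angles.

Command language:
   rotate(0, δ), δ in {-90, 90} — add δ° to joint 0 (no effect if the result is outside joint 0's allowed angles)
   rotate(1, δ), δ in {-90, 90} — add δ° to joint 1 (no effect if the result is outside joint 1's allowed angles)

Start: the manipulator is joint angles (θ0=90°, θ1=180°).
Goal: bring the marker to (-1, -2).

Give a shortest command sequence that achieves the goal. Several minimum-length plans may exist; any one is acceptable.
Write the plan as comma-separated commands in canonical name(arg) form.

rotate(1, -90), rotate(0, 90)

initial: joint angles (θ0=90°, θ1=180°)
1. rotate(1, -90) → joint angles (θ0=90°, θ1=90°)
2. rotate(0, 90) → joint angles (θ0=180°, θ1=90°)
no 1-step plan works, so 2 is optimal.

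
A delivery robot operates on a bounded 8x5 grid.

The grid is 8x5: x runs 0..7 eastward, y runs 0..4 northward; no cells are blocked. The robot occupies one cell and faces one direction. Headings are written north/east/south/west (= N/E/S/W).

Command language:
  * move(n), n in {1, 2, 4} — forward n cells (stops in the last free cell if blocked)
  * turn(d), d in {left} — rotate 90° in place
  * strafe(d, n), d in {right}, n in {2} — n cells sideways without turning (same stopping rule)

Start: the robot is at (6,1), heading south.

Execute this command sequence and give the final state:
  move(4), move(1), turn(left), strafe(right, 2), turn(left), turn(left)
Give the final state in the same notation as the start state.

at (6,0), heading west

from: at (6,1), heading south
t=1 move(4) ⇒ at (6,0), heading south
t=2 move(1) ⇒ at (6,0), heading south
t=3 turn(left) ⇒ at (6,0), heading east
t=4 strafe(right, 2) ⇒ at (6,0), heading east
t=5 turn(left) ⇒ at (6,0), heading north
t=6 turn(left) ⇒ at (6,0), heading west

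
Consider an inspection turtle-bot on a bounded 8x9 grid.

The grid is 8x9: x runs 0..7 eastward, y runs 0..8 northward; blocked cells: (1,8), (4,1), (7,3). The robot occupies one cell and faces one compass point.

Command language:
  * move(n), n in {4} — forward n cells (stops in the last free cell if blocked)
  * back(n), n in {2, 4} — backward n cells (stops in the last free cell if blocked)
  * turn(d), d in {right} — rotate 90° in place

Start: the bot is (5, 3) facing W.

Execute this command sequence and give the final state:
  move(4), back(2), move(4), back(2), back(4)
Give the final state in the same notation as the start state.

start: (5, 3) facing W
[1] after move(4): (1, 3) facing W
[2] after back(2): (3, 3) facing W
[3] after move(4): (0, 3) facing W
[4] after back(2): (2, 3) facing W
[5] after back(4): (6, 3) facing W

(6, 3) facing W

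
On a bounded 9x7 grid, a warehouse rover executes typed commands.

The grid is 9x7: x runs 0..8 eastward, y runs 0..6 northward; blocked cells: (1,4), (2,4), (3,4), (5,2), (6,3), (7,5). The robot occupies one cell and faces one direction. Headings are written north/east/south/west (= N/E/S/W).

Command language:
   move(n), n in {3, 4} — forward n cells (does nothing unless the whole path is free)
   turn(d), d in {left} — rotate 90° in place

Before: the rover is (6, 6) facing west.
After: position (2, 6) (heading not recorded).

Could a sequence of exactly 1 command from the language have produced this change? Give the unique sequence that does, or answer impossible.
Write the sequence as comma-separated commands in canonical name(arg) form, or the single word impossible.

move(4)

begin: (6, 6) facing west
t=1 move(4) ⇒ (2, 6) facing west
all 3 alternatives checked — unique.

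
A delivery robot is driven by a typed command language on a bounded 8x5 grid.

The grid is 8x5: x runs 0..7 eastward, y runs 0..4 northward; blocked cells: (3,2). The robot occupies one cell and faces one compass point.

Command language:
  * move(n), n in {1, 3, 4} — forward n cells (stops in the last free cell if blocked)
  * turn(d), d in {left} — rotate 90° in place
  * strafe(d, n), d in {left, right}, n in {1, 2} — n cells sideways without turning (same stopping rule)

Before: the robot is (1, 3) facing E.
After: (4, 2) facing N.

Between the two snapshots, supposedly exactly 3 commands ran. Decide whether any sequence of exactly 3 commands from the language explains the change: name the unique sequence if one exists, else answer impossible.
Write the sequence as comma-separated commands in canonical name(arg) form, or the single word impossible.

move(3), strafe(right, 1), turn(left)

key: running turn(left) before move(3) would end elsewhere — order is forced
begin: (1, 3) facing E
t=1 move(3) ⇒ (4, 3) facing E
t=2 strafe(right, 1) ⇒ (4, 2) facing E
t=3 turn(left) ⇒ (4, 2) facing N
no other 3-command option fits: unique.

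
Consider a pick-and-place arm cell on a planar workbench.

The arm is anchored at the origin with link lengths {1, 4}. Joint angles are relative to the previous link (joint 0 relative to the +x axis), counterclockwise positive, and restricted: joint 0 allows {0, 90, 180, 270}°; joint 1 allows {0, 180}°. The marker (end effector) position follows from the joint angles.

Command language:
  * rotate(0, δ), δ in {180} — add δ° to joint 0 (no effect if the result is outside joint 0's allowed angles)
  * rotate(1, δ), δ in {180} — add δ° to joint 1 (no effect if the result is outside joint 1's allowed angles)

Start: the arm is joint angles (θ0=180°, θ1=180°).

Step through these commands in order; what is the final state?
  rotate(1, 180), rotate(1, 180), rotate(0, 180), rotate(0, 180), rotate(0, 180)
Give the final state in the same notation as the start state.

initial: joint angles (θ0=180°, θ1=180°)
[1] after rotate(1, 180): joint angles (θ0=180°, θ1=0°)
[2] after rotate(1, 180): joint angles (θ0=180°, θ1=180°)
[3] after rotate(0, 180): joint angles (θ0=0°, θ1=180°)
[4] after rotate(0, 180): joint angles (θ0=180°, θ1=180°)
[5] after rotate(0, 180): joint angles (θ0=0°, θ1=180°)

joint angles (θ0=0°, θ1=180°)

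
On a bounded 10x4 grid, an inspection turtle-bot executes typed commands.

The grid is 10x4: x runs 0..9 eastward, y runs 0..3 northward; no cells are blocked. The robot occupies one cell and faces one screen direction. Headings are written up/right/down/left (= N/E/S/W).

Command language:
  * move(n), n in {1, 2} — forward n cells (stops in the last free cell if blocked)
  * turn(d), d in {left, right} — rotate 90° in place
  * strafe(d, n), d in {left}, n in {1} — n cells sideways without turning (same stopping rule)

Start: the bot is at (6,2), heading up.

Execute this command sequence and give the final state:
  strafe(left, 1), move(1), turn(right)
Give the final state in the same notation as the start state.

at (5,3), heading right

initial: at (6,2), heading up
[1] after strafe(left, 1): at (5,2), heading up
[2] after move(1): at (5,3), heading up
[3] after turn(right): at (5,3), heading right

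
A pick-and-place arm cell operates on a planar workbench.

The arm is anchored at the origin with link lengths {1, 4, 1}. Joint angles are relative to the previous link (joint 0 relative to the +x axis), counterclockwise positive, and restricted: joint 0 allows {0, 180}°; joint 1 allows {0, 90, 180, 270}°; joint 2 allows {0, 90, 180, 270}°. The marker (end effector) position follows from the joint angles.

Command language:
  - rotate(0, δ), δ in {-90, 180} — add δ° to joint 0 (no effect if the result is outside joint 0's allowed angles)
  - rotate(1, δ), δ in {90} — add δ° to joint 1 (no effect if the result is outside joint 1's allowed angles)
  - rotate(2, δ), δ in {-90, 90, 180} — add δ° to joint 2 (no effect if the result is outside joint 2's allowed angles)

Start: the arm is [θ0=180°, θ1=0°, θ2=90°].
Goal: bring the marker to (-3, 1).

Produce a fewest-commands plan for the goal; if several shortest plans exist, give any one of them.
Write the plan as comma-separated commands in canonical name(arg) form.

initial: [θ0=180°, θ1=0°, θ2=90°]
step 1 (rotate(0, 180)): [θ0=0°, θ1=0°, θ2=90°]
step 2 (rotate(1, 90)): [θ0=0°, θ1=90°, θ2=90°]
step 3 (rotate(1, 90)): [θ0=0°, θ1=180°, θ2=90°]
step 4 (rotate(2, 180)): [θ0=0°, θ1=180°, θ2=270°]
minimal: 4 command(s), checked below 4.

rotate(0, 180), rotate(1, 90), rotate(1, 90), rotate(2, 180)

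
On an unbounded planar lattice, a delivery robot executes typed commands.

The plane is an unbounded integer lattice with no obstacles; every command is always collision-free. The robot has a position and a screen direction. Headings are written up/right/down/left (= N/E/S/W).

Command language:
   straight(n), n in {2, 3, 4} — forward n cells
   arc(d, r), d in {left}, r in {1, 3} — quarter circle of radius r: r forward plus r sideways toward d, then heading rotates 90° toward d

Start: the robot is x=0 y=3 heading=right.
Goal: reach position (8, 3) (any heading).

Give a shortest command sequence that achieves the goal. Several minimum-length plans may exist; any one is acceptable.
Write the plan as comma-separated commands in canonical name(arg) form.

straight(4), straight(4)

t0: x=0 y=3 heading=right
1. straight(4) → x=4 y=3 heading=right
2. straight(4) → x=8 y=3 heading=right
shorter routes all fall short; 2 is best.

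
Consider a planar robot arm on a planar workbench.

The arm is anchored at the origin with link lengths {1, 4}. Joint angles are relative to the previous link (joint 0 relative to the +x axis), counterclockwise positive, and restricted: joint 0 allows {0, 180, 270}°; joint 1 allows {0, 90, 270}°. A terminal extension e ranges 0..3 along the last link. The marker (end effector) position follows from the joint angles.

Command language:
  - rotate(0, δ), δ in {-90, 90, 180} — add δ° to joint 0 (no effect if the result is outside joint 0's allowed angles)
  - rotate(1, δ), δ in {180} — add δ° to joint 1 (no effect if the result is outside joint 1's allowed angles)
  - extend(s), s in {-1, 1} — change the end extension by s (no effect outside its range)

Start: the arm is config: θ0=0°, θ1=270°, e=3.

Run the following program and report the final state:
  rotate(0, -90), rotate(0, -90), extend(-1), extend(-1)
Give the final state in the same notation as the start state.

config: θ0=180°, θ1=270°, e=1

from: config: θ0=0°, θ1=270°, e=3
[1] after rotate(0, -90): config: θ0=270°, θ1=270°, e=3
[2] after rotate(0, -90): config: θ0=180°, θ1=270°, e=3
[3] after extend(-1): config: θ0=180°, θ1=270°, e=2
[4] after extend(-1): config: θ0=180°, θ1=270°, e=1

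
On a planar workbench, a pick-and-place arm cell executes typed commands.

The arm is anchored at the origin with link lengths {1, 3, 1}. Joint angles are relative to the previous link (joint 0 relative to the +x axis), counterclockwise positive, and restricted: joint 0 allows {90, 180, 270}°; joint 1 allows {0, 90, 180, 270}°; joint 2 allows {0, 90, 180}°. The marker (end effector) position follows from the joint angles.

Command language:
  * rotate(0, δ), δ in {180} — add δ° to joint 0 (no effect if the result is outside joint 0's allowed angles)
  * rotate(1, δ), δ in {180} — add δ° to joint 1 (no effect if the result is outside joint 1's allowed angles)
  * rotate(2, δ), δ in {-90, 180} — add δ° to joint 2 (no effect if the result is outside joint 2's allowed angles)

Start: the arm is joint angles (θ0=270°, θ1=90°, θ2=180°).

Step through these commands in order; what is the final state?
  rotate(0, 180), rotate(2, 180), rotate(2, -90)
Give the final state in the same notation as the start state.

initial: joint angles (θ0=270°, θ1=90°, θ2=180°)
t=1 rotate(0, 180) ⇒ joint angles (θ0=90°, θ1=90°, θ2=180°)
t=2 rotate(2, 180) ⇒ joint angles (θ0=90°, θ1=90°, θ2=0°)
t=3 rotate(2, -90) ⇒ joint angles (θ0=90°, θ1=90°, θ2=0°)

joint angles (θ0=90°, θ1=90°, θ2=0°)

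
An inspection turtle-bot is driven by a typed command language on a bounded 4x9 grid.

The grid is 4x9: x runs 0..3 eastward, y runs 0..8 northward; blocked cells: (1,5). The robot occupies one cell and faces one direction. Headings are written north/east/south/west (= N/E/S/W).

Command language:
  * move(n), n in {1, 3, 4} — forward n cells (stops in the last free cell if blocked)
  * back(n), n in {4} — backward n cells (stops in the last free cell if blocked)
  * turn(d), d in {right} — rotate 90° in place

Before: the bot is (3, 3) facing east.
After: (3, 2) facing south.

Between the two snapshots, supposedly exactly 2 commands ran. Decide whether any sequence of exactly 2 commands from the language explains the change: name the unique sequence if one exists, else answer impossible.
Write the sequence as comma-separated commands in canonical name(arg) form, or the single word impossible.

key: order matters: swapping turn(right) and move(1) lands elsewhere
from: (3, 3) facing east
[1] after turn(right): (3, 3) facing south
[2] after move(1): (3, 2) facing south
no other 2-command option fits: unique.

turn(right), move(1)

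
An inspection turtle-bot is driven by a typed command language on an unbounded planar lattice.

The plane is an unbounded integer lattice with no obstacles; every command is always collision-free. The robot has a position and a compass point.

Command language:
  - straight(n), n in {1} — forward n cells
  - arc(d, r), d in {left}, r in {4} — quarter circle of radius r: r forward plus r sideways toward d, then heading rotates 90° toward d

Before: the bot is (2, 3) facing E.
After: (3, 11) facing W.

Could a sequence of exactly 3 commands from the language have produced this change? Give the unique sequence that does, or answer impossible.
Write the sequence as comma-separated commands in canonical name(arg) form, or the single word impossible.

straight(1), arc(left, 4), arc(left, 4)

key: running arc(left, 4) before straight(1) would end elsewhere — order is forced
initial: (2, 3) facing E
t=1 straight(1) ⇒ (3, 3) facing E
t=2 arc(left, 4) ⇒ (7, 7) facing N
t=3 arc(left, 4) ⇒ (3, 11) facing W
no rival 3-sequence matches.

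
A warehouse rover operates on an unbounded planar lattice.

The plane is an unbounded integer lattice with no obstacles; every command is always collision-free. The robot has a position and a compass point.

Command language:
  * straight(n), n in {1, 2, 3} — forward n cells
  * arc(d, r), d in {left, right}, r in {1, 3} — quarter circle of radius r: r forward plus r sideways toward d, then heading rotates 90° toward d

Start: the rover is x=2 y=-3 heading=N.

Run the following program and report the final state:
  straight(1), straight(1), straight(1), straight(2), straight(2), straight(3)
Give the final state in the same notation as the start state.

x=2 y=7 heading=N

t0: x=2 y=-3 heading=N
[1] after straight(1): x=2 y=-2 heading=N
[2] after straight(1): x=2 y=-1 heading=N
[3] after straight(1): x=2 y=0 heading=N
[4] after straight(2): x=2 y=2 heading=N
[5] after straight(2): x=2 y=4 heading=N
[6] after straight(3): x=2 y=7 heading=N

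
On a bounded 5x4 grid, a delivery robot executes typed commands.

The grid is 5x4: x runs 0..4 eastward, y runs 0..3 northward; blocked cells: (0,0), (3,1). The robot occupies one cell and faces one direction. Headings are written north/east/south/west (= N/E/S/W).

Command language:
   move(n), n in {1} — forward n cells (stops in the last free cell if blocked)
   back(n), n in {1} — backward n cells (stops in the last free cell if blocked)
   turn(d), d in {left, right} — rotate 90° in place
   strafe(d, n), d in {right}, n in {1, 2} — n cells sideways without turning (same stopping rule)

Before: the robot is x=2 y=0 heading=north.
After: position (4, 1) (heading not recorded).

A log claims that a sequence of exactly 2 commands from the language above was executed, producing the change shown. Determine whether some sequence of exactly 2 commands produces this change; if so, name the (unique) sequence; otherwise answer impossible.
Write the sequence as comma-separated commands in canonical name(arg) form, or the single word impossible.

key: order matters: swapping strafe(right, 2) and move(1) lands elsewhere
from: x=2 y=0 heading=north
t=1 strafe(right, 2) ⇒ x=4 y=0 heading=north
t=2 move(1) ⇒ x=4 y=1 heading=north
no rival 2-sequence matches.

strafe(right, 2), move(1)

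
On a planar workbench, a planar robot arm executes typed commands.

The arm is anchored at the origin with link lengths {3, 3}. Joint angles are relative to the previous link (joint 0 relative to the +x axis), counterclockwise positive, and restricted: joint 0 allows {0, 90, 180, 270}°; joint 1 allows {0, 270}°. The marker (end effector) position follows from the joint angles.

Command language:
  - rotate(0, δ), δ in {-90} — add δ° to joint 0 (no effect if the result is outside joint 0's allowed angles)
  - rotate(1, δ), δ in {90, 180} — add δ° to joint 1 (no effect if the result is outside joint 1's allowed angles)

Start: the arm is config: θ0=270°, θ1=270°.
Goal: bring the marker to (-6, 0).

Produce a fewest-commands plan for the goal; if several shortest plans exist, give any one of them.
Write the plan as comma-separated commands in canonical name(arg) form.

rotate(1, 90), rotate(0, -90)

initial: config: θ0=270°, θ1=270°
1. rotate(1, 90) → config: θ0=270°, θ1=0°
2. rotate(0, -90) → config: θ0=180°, θ1=0°
no 1-step plan works, so 2 is optimal.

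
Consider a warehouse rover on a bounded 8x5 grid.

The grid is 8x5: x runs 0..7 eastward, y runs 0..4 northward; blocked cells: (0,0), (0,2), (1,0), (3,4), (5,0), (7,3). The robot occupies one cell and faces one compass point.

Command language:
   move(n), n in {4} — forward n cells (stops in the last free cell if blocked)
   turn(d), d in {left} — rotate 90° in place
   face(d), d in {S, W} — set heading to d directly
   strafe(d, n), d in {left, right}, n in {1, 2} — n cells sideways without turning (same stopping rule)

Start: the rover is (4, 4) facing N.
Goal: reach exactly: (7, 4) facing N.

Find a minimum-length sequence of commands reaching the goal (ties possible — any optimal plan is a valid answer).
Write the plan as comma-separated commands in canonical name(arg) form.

from: (4, 4) facing N
t=1 strafe(right, 1) ⇒ (5, 4) facing N
t=2 strafe(right, 2) ⇒ (7, 4) facing N
no 1-step plan works, so 2 is optimal.

strafe(right, 1), strafe(right, 2)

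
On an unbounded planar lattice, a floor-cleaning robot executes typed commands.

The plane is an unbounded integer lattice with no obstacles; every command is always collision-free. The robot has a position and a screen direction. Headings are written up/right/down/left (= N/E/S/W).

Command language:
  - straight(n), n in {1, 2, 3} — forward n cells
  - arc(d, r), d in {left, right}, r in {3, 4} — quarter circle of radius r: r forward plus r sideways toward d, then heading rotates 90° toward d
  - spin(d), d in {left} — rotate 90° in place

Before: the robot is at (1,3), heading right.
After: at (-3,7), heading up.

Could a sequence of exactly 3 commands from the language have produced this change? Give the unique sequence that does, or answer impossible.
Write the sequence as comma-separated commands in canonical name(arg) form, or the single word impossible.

key: running arc(right, 4) before spin(left) would end elsewhere — order is forced
from: at (1,3), heading right
step 1 (spin(left)): at (1,3), heading up
step 2 (spin(left)): at (1,3), heading left
step 3 (arc(right, 4)): at (-3,7), heading up
no other 3-command option fits: unique.

spin(left), spin(left), arc(right, 4)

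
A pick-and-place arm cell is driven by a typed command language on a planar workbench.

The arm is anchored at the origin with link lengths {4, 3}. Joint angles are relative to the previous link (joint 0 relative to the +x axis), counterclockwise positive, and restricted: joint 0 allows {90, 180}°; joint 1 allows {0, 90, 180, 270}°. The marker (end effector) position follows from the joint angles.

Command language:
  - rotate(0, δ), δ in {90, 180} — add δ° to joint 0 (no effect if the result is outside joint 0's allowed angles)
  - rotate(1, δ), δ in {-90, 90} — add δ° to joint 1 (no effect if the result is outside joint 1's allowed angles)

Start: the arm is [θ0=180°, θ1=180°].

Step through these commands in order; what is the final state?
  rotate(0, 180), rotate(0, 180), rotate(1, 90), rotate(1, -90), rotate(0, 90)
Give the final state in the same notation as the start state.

[θ0=180°, θ1=180°]

begin: [θ0=180°, θ1=180°]
1. rotate(0, 180) → [θ0=180°, θ1=180°]
2. rotate(0, 180) → [θ0=180°, θ1=180°]
3. rotate(1, 90) → [θ0=180°, θ1=270°]
4. rotate(1, -90) → [θ0=180°, θ1=180°]
5. rotate(0, 90) → [θ0=180°, θ1=180°]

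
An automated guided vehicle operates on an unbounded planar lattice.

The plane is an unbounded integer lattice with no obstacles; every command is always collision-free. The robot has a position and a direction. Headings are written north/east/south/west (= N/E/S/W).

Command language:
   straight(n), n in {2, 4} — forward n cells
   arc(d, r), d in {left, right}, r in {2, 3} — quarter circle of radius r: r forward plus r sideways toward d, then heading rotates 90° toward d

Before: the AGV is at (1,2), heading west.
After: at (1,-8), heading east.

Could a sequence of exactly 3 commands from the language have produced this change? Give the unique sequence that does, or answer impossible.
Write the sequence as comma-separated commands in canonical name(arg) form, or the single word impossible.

key: position moved to (1,-8) AND the heading swung to E — translation plus rotation needed
from: at (1,2), heading west
step 1 (arc(left, 3)): at (-2,-1), heading south
step 2 (straight(4)): at (-2,-5), heading south
step 3 (arc(left, 3)): at (1,-8), heading east
uniquely the one of 216 3-step routes that fits.

arc(left, 3), straight(4), arc(left, 3)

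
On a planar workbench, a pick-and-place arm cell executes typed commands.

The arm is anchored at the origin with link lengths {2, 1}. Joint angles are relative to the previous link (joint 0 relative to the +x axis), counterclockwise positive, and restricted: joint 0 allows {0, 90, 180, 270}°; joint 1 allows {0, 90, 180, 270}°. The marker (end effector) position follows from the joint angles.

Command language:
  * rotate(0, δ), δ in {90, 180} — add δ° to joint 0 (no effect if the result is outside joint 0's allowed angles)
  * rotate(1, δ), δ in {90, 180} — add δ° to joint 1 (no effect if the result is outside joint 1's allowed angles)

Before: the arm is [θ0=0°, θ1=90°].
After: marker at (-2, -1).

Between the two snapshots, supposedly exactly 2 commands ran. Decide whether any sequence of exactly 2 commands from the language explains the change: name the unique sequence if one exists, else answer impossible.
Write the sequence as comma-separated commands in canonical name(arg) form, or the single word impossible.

rotate(0, 90), rotate(0, 90)

t0: [θ0=0°, θ1=90°]
1. rotate(0, 90) → [θ0=90°, θ1=90°]
2. rotate(0, 90) → [θ0=180°, θ1=90°]
all 16 alternatives checked — unique.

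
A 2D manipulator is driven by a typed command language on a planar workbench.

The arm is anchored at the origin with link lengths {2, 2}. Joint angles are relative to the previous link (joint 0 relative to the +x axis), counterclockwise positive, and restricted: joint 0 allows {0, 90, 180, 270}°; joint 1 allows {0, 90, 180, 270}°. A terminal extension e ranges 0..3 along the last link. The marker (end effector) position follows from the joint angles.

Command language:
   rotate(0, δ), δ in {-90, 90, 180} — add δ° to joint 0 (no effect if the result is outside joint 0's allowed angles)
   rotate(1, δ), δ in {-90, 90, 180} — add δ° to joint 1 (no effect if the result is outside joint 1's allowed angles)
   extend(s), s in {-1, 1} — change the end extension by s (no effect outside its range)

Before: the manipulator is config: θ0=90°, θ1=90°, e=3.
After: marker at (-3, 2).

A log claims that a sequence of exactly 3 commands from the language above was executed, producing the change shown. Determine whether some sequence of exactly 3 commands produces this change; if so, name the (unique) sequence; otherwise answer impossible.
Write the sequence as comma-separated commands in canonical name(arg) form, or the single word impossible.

extend(1), extend(-1), extend(-1)

key: order matters: swapping extend(1) and extend(-1) lands elsewhere
begin: config: θ0=90°, θ1=90°, e=3
[1] after extend(1): config: θ0=90°, θ1=90°, e=3
[2] after extend(-1): config: θ0=90°, θ1=90°, e=2
[3] after extend(-1): config: θ0=90°, θ1=90°, e=1
no other 3-command option fits: unique.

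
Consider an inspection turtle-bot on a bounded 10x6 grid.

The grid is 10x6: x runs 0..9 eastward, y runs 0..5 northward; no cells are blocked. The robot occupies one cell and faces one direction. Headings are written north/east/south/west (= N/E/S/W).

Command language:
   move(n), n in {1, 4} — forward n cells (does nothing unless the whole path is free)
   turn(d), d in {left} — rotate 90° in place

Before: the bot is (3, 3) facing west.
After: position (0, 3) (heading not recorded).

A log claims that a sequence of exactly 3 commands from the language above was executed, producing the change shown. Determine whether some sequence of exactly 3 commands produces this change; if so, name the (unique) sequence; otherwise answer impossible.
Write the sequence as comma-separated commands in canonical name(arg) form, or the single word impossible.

initial: (3, 3) facing west
t=1 move(1) ⇒ (2, 3) facing west
t=2 move(1) ⇒ (1, 3) facing west
t=3 move(1) ⇒ (0, 3) facing west
no other 3-command option fits: unique.

move(1), move(1), move(1)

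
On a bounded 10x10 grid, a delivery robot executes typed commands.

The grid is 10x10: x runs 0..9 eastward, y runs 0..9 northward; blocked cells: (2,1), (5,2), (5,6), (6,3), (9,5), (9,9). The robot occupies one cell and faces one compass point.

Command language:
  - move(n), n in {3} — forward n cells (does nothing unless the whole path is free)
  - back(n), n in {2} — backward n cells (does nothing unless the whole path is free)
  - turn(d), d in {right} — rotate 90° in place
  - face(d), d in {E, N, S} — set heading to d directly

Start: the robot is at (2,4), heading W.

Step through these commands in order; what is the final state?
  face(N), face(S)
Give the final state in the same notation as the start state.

at (2,4), heading S

t0: at (2,4), heading W
t=1 face(N) ⇒ at (2,4), heading N
t=2 face(S) ⇒ at (2,4), heading S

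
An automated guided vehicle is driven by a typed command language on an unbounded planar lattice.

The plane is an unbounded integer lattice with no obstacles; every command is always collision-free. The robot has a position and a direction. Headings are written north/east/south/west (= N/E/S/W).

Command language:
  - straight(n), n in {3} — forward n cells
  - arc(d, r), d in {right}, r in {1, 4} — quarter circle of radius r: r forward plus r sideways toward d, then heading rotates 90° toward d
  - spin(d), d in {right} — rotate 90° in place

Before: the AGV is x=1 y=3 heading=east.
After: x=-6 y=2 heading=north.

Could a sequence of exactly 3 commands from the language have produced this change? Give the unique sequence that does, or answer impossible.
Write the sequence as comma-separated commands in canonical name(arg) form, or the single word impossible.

key: position moved to (-6,2) AND the heading swung to N — translation plus rotation needed
from: x=1 y=3 heading=east
t=1 arc(right, 1) ⇒ x=2 y=2 heading=south
t=2 arc(right, 4) ⇒ x=-2 y=-2 heading=west
t=3 arc(right, 4) ⇒ x=-6 y=2 heading=north
no other 3-command option fits: unique.

arc(right, 1), arc(right, 4), arc(right, 4)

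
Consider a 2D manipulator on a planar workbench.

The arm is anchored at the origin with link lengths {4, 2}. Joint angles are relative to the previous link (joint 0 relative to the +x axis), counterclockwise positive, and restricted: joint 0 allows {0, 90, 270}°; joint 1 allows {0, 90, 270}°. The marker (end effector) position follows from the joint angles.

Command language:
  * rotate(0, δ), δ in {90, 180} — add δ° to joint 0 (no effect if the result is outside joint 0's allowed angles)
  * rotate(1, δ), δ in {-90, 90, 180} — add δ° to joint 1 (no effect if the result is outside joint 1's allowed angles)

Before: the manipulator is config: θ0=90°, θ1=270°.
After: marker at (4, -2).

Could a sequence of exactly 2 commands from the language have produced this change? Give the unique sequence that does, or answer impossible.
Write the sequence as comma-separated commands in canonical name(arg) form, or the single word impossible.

key: order matters: swapping rotate(0, 180) and rotate(0, 90) lands elsewhere
t0: config: θ0=90°, θ1=270°
step 1 (rotate(0, 180)): config: θ0=270°, θ1=270°
step 2 (rotate(0, 90)): config: θ0=0°, θ1=270°
all 25 alternatives checked — unique.

rotate(0, 180), rotate(0, 90)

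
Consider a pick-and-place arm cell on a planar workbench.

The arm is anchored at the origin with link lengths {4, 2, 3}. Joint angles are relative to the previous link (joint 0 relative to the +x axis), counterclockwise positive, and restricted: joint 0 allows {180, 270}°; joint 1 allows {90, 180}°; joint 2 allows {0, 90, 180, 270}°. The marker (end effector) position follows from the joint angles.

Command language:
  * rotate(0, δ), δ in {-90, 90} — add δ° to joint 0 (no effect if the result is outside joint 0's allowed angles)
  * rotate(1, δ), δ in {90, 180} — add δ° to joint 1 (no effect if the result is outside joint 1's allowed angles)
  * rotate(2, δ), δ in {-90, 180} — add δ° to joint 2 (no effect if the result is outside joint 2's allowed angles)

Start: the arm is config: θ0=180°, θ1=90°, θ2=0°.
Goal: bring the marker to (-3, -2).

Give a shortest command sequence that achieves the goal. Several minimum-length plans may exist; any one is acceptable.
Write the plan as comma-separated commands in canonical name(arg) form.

rotate(1, 90), rotate(2, 180), rotate(2, -90), rotate(0, 90)

start: config: θ0=180°, θ1=90°, θ2=0°
t=1 rotate(1, 90) ⇒ config: θ0=180°, θ1=180°, θ2=0°
t=2 rotate(2, 180) ⇒ config: θ0=180°, θ1=180°, θ2=180°
t=3 rotate(2, -90) ⇒ config: θ0=180°, θ1=180°, θ2=90°
t=4 rotate(0, 90) ⇒ config: θ0=270°, θ1=180°, θ2=90°
nothing shorter than 4 reaches the goal.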